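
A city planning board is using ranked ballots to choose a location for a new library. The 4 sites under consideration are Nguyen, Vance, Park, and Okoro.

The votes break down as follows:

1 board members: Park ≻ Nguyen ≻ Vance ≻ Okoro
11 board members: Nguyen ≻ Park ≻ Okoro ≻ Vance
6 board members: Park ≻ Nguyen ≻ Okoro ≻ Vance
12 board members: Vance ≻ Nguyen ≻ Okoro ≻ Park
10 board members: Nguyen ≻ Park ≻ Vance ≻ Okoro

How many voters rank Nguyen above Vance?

28

Ballots ranking Nguyen above Vance: 1+11+6+10 = 28.
Ballots ranking Vance above Nguyen: 12.
So 28 of 40 voters prefer Nguyen to Vance.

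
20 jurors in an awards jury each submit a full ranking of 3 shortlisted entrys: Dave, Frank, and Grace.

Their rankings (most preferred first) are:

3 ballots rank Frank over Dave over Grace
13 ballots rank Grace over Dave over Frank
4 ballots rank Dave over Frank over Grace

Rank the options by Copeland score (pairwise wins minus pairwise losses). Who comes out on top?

Grace

Pairwise results:
  Dave vs Frank: Dave wins 17–3.
  Dave vs Grace: Grace wins 13–7.
  Frank vs Grace: Grace wins 13–7.
Copeland scores (wins − losses):
  Dave: 1 − 1 = 0
  Frank: 0 − 2 = -2
  Grace: 2 − 0 = 2
Grace has the best Copeland score.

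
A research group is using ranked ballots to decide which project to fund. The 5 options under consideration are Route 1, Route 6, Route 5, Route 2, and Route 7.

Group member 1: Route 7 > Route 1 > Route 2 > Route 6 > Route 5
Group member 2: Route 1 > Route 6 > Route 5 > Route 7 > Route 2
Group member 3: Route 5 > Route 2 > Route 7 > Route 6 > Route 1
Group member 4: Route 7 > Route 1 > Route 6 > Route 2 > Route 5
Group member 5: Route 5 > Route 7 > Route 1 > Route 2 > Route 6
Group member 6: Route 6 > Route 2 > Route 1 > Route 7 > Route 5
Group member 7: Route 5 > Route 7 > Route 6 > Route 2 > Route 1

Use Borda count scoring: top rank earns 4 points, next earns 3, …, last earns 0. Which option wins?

Route 7

Borda scores:
  Route 1: 3 + 4 + 0 + 3 + 2 + 2 + 0 = 14
  Route 6: 1 + 3 + 1 + 2 + 0 + 4 + 2 = 13
  Route 5: 0 + 2 + 4 + 0 + 4 + 0 + 4 = 14
  Route 2: 2 + 0 + 3 + 1 + 1 + 3 + 1 = 11
  Route 7: 4 + 1 + 2 + 4 + 3 + 1 + 3 = 18
Route 7 has the highest total.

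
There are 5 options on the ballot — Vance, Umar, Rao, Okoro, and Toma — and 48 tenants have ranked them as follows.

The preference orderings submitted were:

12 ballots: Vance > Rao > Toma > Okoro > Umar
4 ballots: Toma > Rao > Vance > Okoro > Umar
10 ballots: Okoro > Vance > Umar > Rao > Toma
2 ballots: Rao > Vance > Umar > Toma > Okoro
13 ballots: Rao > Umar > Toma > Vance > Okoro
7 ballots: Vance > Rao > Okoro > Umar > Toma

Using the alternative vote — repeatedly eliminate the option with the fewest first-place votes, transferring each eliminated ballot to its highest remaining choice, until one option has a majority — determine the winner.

Vance

Round 1: Vance 19, Rao 15, Okoro 10, Toma 4, Umar 0. Umar has the fewest and is eliminated.
Round 2: Vance 19, Rao 15, Okoro 10, Toma 4. Toma has the fewest and is eliminated.
Round 3: Vance 19, Rao 19, Okoro 10. Okoro has the fewest and is eliminated.
Round 4: Vance 29, Rao 19. Vance has a majority.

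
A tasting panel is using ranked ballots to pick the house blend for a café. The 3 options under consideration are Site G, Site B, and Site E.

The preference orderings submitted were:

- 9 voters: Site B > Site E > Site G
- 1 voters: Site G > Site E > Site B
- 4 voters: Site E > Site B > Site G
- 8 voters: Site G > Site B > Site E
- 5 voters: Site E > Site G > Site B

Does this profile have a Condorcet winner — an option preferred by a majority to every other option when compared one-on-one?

Head-to-head results (27 voters total):
Site G vs Site B: Site G wins 14–13.
Site G vs Site E: Site E wins 18–9.
Site B vs Site E: Site B wins 17–10.
No candidate beats all others: Site G beats Site B beats Site E beats Site G, a majority cycle.

No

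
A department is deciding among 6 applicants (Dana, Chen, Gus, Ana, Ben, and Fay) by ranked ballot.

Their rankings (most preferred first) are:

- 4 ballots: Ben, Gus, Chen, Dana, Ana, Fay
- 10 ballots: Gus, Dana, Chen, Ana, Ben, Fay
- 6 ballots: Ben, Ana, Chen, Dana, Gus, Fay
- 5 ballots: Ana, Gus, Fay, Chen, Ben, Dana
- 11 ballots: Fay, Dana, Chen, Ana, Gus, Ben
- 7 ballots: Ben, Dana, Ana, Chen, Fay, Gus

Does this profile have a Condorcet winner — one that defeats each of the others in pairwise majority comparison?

No

Head-to-head results (43 voters total):
Dana vs Chen: Dana wins 28–15.
Dana vs Gus: Dana wins 24–19.
Dana vs Ana: Dana wins 32–11.
Dana vs Ben: Ben wins 22–21.
Dana vs Fay: Dana wins 27–16.
Chen vs Gus: Chen wins 24–19.
Chen vs Ana: Chen wins 25–18.
Chen vs Ben: Chen wins 26–17.
Chen vs Fay: Chen wins 27–16.
Gus vs Ana: Ana wins 29–14.
Gus vs Ben: Gus wins 26–17.
Gus vs Fay: Gus wins 25–18.
Ana vs Ben: Ana wins 26–17.
Ana vs Fay: Ana wins 32–11.
Ben vs Fay: Ben wins 27–16.
No candidate beats all others: Dana beats Chen beats Ben beats Dana, a majority cycle.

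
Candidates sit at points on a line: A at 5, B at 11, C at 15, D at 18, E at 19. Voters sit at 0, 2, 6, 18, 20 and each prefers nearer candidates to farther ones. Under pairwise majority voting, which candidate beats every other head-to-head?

With single-peaked preferences on a line, the Condorcet winner is the candidate closest to the median voter.
The median voter (position 6) is closest to A at 5.
Check: A vs E — voters closer to A: 3 of 5.

A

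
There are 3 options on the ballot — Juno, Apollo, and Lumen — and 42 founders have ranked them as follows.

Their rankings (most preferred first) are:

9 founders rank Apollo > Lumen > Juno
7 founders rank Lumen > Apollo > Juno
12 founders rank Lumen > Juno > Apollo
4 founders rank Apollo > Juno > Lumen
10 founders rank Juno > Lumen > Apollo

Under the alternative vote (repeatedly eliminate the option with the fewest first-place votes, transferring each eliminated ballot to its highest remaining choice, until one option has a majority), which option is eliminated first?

Juno

Round 1: Lumen 19, Apollo 13, Juno 10. Juno has the fewest and is eliminated.
Round 2: Lumen 29, Apollo 13. Lumen has a majority.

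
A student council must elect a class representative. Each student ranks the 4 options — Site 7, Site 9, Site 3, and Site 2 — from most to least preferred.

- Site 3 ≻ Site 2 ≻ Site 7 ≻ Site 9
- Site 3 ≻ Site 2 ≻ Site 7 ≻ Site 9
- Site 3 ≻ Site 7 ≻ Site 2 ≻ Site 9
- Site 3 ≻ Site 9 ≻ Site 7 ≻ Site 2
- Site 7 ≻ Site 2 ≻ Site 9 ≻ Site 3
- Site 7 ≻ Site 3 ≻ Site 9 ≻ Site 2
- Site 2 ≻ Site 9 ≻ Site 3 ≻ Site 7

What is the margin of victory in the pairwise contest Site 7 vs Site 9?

Ballots ranking Site 7 above Site 9: 5.
Ballots ranking Site 9 above Site 7: 2.
Site 7 wins 5–2, a margin of 3.

3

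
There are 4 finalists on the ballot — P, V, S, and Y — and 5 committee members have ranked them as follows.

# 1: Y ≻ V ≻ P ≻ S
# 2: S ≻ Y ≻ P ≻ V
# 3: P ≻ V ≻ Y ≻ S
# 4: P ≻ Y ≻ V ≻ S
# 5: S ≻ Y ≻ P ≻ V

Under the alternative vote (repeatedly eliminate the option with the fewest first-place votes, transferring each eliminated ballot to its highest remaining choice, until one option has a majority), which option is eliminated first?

V

Round 1: P 2, S 2, Y 1, V 0. V has the fewest and is eliminated.
Round 2: P 2, S 2, Y 1. Y has the fewest and is eliminated.
Round 3: P 3, S 2. P has a majority.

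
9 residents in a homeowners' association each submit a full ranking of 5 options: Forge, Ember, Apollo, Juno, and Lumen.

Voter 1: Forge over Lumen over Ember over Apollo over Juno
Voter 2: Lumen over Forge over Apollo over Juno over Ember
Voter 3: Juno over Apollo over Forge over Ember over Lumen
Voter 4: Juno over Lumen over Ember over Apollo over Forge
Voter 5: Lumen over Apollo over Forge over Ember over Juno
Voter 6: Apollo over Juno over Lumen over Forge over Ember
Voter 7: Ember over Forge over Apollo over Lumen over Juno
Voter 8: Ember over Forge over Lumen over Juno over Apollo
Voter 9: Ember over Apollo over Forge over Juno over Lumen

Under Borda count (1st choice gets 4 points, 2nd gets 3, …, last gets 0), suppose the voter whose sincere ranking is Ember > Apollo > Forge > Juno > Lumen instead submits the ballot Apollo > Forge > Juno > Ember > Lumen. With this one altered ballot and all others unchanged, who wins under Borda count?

Forge

Borda totals with the altered ballot: Forge 21, Ember 15, Apollo 20, Juno 15, Lumen 19.
The winner is unchanged: still Forge.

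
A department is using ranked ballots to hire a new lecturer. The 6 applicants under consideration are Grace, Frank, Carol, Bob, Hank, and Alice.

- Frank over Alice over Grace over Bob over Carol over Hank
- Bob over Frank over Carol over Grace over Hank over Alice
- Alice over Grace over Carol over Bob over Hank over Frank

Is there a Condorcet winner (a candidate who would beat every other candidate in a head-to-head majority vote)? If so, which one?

There is no Condorcet winner

Head-to-head results (3 voters total):
Grace vs Frank: Frank wins 2–1.
Grace vs Carol: Grace wins 2–1.
Grace vs Bob: Grace wins 2–1.
Grace vs Hank: Grace wins 3–0.
Grace vs Alice: Alice wins 2–1.
Frank vs Carol: Frank wins 2–1.
Frank vs Bob: Bob wins 2–1.
Frank vs Hank: Frank wins 2–1.
Frank vs Alice: Frank wins 2–1.
Carol vs Bob: Bob wins 2–1.
Carol vs Hank: Carol wins 3–0.
Carol vs Alice: Alice wins 2–1.
Bob vs Hank: Bob wins 3–0.
Bob vs Alice: Alice wins 2–1.
Hank vs Alice: Alice wins 2–1.
No candidate beats all others: Grace beats Bob beats Frank beats Grace, a majority cycle.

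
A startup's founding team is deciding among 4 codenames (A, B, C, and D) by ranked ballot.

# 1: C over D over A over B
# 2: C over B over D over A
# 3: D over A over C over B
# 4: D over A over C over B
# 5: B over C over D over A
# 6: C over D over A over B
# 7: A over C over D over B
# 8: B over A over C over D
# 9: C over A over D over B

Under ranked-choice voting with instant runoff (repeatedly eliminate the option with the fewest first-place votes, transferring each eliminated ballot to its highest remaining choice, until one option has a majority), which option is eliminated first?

A

Round 1: C 4, B 2, D 2, A 1. A has the fewest and is eliminated.
Round 2: C 5, B 2, D 2. C has a majority.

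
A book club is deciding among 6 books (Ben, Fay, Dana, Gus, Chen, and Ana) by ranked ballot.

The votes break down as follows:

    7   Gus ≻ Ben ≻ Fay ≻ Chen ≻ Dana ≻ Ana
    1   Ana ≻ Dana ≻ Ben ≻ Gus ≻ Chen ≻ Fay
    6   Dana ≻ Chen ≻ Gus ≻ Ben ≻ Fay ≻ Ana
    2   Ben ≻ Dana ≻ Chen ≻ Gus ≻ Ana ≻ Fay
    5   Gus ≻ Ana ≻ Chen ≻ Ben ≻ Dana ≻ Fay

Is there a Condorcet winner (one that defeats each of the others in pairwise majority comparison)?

Yes

Head-to-head results (21 voters total):
Ben vs Fay: Ben wins 21–0.
Ben vs Dana: Ben wins 14–7.
Ben vs Gus: Gus wins 18–3.
Ben vs Chen: Chen wins 11–10.
Ben vs Ana: Ben wins 15–6.
Fay vs Dana: Dana wins 14–7.
Fay vs Gus: Gus wins 21–0.
Fay vs Chen: Chen wins 14–7.
Fay vs Ana: Fay wins 13–8.
Dana vs Gus: Gus wins 12–9.
Dana vs Chen: Chen wins 12–9.
Dana vs Ana: Dana wins 15–6.
Gus vs Chen: Gus wins 13–8.
Gus vs Ana: Gus wins 20–1.
Chen vs Ana: Chen wins 15–6.
Gus beats each rival — Ben (18–3), Fay (21–0), Dana (12–9), Chen (13–8), Ana (20–1) — so Gus is the Condorcet winner.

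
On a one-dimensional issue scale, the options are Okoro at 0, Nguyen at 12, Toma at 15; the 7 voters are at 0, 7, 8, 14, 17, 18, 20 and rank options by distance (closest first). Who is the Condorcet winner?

Toma

With single-peaked preferences on a line, the Condorcet winner is the candidate closest to the median voter.
The median voter (position 14) is closest to Toma at 15.
Check: Toma vs Okoro — voters closer to Toma: 5 of 7.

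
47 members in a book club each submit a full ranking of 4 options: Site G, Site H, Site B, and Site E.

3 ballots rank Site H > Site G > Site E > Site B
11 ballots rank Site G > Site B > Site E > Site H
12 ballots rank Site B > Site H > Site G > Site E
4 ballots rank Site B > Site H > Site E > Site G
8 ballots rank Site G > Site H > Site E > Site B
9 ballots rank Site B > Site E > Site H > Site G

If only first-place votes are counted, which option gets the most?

Site B

First-place vote totals:
  Site G: 19
  Site H: 3
  Site B: 25
  Site E: 0
Site B has the most first-place votes.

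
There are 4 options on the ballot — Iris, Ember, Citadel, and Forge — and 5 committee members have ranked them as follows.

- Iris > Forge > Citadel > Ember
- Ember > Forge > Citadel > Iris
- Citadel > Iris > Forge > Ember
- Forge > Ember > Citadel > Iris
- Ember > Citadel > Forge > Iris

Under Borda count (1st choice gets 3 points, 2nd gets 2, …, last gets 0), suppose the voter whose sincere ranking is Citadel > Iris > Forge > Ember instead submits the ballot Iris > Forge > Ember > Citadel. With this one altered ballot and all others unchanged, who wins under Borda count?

Borda totals with the altered ballot: Iris 6, Ember 9, Citadel 5, Forge 10.
The winner is unchanged: still Forge.

Forge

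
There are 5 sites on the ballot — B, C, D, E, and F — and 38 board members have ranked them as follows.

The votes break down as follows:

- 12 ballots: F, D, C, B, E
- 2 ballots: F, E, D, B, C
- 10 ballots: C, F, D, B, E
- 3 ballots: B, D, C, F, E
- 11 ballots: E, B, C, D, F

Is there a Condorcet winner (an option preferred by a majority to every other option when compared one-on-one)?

Yes

Head-to-head results (38 voters total):
B vs C: C wins 22–16.
B vs D: D wins 24–14.
B vs E: B wins 25–13.
B vs F: F wins 24–14.
C vs D: C wins 21–17.
C vs E: C wins 25–13.
C vs F: C wins 24–14.
D vs E: D wins 25–13.
D vs F: F wins 24–14.
E vs F: F wins 27–11.
C beats each rival — B (22–16), D (21–17), E (25–13), F (24–14) — so C is the Condorcet winner.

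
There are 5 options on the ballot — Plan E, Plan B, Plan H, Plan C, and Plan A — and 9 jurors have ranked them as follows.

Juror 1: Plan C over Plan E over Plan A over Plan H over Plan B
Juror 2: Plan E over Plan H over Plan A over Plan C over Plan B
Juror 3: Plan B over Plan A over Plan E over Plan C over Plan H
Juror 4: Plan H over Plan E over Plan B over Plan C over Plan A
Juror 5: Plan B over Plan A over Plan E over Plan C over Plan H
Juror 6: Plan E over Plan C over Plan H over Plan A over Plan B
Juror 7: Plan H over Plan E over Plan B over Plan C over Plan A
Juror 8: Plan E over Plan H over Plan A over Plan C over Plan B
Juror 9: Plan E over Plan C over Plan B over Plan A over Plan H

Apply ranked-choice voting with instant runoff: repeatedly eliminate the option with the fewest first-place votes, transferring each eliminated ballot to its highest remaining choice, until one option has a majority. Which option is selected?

Plan E

Round 1: Plan E 4, Plan B 2, Plan H 2, Plan C 1, Plan A 0. Plan A has the fewest and is eliminated.
Round 2: Plan E 4, Plan B 2, Plan H 2, Plan C 1. Plan C has the fewest and is eliminated.
Round 3: Plan E 5, Plan B 2, Plan H 2. Plan E has a majority.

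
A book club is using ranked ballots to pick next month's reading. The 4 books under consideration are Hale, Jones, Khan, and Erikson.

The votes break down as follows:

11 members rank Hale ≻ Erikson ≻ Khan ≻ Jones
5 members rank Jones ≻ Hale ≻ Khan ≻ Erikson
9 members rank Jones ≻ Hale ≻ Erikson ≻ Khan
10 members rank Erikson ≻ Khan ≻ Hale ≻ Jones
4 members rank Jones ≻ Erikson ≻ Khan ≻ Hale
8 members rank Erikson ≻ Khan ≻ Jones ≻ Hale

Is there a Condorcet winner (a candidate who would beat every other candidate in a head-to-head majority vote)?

No

Head-to-head results (47 voters total):
Hale vs Jones: Jones wins 26–21.
Hale vs Khan: Hale wins 25–22.
Hale vs Erikson: Hale wins 25–22.
Jones vs Khan: Khan wins 29–18.
Jones vs Erikson: Erikson wins 29–18.
Khan vs Erikson: Erikson wins 42–5.
No candidate beats all others: Hale beats Khan beats Jones beats Hale, a majority cycle.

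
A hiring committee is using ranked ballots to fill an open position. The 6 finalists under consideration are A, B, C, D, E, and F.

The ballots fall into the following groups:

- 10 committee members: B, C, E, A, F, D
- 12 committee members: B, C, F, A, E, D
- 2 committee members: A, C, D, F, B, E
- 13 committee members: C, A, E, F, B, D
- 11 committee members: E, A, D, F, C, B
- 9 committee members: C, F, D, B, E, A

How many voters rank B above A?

31

Ballots ranking B above A: 10+12+9 = 31.
Ballots ranking A above B: 2+13+11 = 26.
So 31 of 57 voters prefer B to A.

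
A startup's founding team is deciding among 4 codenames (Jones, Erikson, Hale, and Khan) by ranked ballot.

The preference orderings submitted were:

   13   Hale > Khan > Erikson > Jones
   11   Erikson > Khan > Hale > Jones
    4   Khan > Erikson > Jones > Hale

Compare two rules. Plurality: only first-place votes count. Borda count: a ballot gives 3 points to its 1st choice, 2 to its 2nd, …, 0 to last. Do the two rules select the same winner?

No

Plurality first-place counts: Jones 0, Erikson 11, Hale 13, Khan 4 → Hale.
Borda totals: Jones 4, Erikson 54, Hale 50, Khan 60 → Khan.
The two rules disagree: plurality picks Hale, Borda picks Khan.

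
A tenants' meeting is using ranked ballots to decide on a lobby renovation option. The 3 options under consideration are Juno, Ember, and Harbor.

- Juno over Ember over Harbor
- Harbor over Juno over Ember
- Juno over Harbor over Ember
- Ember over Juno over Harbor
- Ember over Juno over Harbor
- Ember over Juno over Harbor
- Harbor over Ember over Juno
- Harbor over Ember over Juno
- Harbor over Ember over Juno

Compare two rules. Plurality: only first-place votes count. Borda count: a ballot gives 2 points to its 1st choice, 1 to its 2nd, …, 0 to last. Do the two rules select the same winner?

No

Plurality first-place counts: Juno 2, Ember 3, Harbor 4 → Harbor.
Borda totals: Juno 8, Ember 10, Harbor 9 → Ember.
The two rules disagree: plurality picks Harbor, Borda picks Ember.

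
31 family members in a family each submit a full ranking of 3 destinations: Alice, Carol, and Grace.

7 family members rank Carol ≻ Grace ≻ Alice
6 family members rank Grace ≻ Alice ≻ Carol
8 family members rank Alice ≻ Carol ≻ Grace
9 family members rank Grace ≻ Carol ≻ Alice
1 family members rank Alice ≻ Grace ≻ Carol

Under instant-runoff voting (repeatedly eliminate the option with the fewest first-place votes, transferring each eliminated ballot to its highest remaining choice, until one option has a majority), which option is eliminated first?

Round 1: Grace 15, Alice 9, Carol 7. Carol has the fewest and is eliminated.
Round 2: Grace 22, Alice 9. Grace has a majority.

Carol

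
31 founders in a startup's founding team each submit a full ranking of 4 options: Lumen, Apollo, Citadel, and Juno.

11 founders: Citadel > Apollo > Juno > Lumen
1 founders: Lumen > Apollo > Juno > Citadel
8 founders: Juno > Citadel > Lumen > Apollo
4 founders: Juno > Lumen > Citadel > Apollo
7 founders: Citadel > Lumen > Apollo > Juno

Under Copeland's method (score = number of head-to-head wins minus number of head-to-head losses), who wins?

Citadel

Pairwise results:
  Lumen vs Apollo: Lumen wins 20–11.
  Lumen vs Citadel: Citadel wins 26–5.
  Lumen vs Juno: Juno wins 23–8.
  Apollo vs Citadel: Citadel wins 30–1.
  Apollo vs Juno: Apollo wins 19–12.
  Citadel vs Juno: Citadel wins 18–13.
Copeland scores (wins − losses):
  Lumen: 1 − 2 = -1
  Apollo: 1 − 2 = -1
  Citadel: 3 − 0 = 3
  Juno: 1 − 2 = -1
Citadel has the best Copeland score.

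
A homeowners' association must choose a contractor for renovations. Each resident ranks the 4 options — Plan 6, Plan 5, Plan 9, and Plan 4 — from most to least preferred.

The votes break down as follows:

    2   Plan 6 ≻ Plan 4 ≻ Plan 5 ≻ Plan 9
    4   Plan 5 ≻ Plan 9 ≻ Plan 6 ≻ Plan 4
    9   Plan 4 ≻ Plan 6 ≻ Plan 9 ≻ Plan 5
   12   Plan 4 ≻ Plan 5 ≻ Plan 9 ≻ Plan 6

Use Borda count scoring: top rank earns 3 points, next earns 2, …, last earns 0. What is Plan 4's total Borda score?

67

Borda scores:
  Plan 6: 2·3 + 4·1 + 9·2 + 12·0 = 28
  Plan 5: 2·1 + 4·3 + 9·0 + 12·2 = 38
  Plan 9: 2·0 + 4·2 + 9·1 + 12·1 = 29
  Plan 4: 2·2 + 4·0 + 9·3 + 12·3 = 67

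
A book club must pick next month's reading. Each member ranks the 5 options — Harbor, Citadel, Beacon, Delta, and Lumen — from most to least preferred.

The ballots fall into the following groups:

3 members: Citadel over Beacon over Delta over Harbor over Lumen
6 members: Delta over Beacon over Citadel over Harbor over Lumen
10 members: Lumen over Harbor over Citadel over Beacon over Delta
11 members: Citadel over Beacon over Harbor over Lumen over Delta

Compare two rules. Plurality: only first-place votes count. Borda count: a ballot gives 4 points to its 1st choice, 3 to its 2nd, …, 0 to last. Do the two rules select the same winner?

Yes

Plurality first-place counts: Harbor 0, Citadel 14, Beacon 0, Delta 6, Lumen 10 → Citadel.
Borda totals: Harbor 61, Citadel 88, Beacon 70, Delta 30, Lumen 51 → Citadel.
The two rules agree on Citadel.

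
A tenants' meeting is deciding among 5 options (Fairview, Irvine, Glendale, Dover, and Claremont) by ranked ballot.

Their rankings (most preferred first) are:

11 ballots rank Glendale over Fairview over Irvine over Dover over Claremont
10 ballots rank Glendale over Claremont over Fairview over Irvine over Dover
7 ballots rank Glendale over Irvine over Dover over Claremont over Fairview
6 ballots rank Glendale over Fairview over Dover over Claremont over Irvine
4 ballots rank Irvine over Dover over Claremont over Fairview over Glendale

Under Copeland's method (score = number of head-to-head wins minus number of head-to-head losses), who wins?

Pairwise results:
  Fairview vs Irvine: Fairview wins 27–11.
  Fairview vs Glendale: Glendale wins 34–4.
  Fairview vs Dover: Fairview wins 27–11.
  Fairview vs Claremont: Claremont wins 21–17.
  Irvine vs Glendale: Glendale wins 34–4.
  Irvine vs Dover: Irvine wins 32–6.
  Irvine vs Claremont: Irvine wins 22–16.
  Glendale vs Dover: Glendale wins 34–4.
  Glendale vs Claremont: Glendale wins 34–4.
  Dover vs Claremont: Dover wins 28–10.
Copeland scores (wins − losses):
  Fairview: 2 − 2 = 0
  Irvine: 2 − 2 = 0
  Glendale: 4 − 0 = 4
  Dover: 1 − 3 = -2
  Claremont: 1 − 3 = -2
Glendale has the best Copeland score.

Glendale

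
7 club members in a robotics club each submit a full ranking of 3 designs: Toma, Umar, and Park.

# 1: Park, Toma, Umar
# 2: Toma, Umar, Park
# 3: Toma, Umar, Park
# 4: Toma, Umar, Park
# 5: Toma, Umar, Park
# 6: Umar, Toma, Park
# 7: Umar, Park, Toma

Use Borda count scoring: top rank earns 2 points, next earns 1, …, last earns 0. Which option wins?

Borda scores:
  Toma: 1 + 2 + 2 + 2 + 2 + 1 + 0 = 10
  Umar: 0 + 1 + 1 + 1 + 1 + 2 + 2 = 8
  Park: 2 + 0 + 0 + 0 + 0 + 0 + 1 = 3
Toma has the highest total.

Toma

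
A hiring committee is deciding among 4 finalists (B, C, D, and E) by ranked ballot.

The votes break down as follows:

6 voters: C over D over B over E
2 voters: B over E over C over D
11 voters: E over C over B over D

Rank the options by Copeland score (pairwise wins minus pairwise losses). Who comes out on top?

Pairwise results:
  B vs C: C wins 17–2.
  B vs D: B wins 13–6.
  B vs E: E wins 11–8.
  C vs D: C wins 19–0.
  C vs E: E wins 13–6.
  D vs E: E wins 13–6.
Copeland scores (wins − losses):
  B: 1 − 2 = -1
  C: 2 − 1 = 1
  D: 0 − 3 = -3
  E: 3 − 0 = 3
E has the best Copeland score.

E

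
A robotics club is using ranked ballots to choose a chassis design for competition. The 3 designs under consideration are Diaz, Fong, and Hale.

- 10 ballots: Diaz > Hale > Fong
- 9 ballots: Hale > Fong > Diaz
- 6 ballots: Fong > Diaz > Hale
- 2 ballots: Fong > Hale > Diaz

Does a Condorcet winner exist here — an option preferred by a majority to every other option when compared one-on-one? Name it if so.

None — there is no Condorcet winner

Head-to-head results (27 voters total):
Diaz vs Fong: Fong wins 17–10.
Diaz vs Hale: Diaz wins 16–11.
Fong vs Hale: Hale wins 19–8.
No candidate beats all others: Diaz beats Hale beats Fong beats Diaz, a majority cycle.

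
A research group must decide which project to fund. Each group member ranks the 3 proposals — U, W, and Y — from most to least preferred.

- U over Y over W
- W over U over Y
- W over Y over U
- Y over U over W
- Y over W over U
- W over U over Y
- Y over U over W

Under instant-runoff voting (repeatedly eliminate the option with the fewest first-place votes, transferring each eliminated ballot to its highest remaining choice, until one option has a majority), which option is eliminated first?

U

Round 1: W 3, Y 3, U 1. U has the fewest and is eliminated.
Round 2: Y 4, W 3. Y has a majority.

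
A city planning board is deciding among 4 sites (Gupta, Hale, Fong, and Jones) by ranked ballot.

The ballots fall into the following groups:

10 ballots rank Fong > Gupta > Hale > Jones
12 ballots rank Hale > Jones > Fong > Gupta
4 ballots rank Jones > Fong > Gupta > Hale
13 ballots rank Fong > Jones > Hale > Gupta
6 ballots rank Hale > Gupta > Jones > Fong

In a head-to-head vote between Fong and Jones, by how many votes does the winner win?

1

Ballots ranking Fong above Jones: 10+13 = 23.
Ballots ranking Jones above Fong: 12+4+6 = 22.
Fong wins 23–22, a margin of 1.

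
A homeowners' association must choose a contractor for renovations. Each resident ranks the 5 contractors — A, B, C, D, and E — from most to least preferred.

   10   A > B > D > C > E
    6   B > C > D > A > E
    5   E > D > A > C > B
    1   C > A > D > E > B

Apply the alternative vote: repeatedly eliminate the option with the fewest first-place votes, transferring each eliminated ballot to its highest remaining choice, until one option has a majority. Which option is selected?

A

Round 1: A 10, B 6, E 5, C 1, D 0. D has the fewest and is eliminated.
Round 2: A 10, B 6, E 5, C 1. C has the fewest and is eliminated.
Round 3: A 11, B 6, E 5. E has the fewest and is eliminated.
Round 4: A 16, B 6. A has a majority.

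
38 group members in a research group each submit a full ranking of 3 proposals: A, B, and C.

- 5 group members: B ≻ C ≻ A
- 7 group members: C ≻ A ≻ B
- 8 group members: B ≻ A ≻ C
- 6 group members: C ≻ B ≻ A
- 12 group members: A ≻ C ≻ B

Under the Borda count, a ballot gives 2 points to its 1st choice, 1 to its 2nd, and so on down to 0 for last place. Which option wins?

Borda scores:
  A: 5·0 + 7·1 + 8·1 + 6·0 + 12·2 = 39
  B: 5·2 + 7·0 + 8·2 + 6·1 + 12·0 = 32
  C: 5·1 + 7·2 + 8·0 + 6·2 + 12·1 = 43
C has the highest total.

C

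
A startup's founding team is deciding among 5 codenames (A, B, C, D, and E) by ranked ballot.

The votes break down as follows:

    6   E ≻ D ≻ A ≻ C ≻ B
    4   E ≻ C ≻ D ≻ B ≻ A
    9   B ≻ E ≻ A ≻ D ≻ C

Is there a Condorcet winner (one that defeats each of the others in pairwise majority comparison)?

Yes

Head-to-head results (19 voters total):
A vs B: B wins 13–6.
A vs C: A wins 15–4.
A vs D: D wins 10–9.
A vs E: E wins 19–0.
B vs C: C wins 10–9.
B vs D: D wins 10–9.
B vs E: E wins 10–9.
C vs D: D wins 15–4.
C vs E: E wins 19–0.
D vs E: E wins 19–0.
E beats each rival — A (19–0), B (10–9), C (19–0), D (19–0) — so E is the Condorcet winner.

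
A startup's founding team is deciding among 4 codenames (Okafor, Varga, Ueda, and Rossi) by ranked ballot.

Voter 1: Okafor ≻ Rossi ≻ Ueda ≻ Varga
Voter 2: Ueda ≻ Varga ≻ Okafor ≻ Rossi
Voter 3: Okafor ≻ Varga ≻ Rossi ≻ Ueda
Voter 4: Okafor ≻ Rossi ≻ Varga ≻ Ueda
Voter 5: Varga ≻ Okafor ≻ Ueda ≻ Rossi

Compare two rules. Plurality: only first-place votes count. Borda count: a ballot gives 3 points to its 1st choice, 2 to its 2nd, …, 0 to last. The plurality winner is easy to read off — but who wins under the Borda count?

Plurality first-place counts: Okafor 3, Varga 1, Ueda 1, Rossi 0 → Okafor.
Borda totals: Okafor 12, Varga 8, Ueda 5, Rossi 5 → Okafor.

Okafor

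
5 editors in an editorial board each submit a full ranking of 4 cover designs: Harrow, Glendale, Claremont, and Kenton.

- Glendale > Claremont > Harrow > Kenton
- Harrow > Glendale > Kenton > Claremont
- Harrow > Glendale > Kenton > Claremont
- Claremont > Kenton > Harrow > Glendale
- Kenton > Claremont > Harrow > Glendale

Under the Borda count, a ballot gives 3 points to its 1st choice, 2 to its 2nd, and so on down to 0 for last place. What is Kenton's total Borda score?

Borda scores:
  Harrow: 1 + 3 + 3 + 1 + 1 = 9
  Glendale: 3 + 2 + 2 + 0 + 0 = 7
  Claremont: 2 + 0 + 0 + 3 + 2 = 7
  Kenton: 0 + 1 + 1 + 2 + 3 = 7

7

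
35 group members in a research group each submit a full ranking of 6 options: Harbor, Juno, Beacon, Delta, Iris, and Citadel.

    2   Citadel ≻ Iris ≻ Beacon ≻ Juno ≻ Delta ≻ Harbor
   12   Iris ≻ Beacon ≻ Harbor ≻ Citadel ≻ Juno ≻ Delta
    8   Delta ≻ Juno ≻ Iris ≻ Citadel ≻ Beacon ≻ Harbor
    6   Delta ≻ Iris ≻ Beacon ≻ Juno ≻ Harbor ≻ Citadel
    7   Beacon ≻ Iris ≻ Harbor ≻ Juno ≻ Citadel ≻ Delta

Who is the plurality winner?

Delta

First-place vote totals:
  Harbor: 0
  Juno: 0
  Beacon: 7
  Delta: 14
  Iris: 12
  Citadel: 2
Delta has the most first-place votes.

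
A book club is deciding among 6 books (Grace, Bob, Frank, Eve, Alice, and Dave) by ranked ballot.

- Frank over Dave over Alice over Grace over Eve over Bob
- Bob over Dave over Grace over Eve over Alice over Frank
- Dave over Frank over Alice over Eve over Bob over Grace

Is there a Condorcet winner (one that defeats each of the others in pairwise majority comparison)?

Yes

Head-to-head results (3 voters total):
Grace vs Bob: Bob wins 2–1.
Grace vs Frank: Frank wins 2–1.
Grace vs Eve: Grace wins 2–1.
Grace vs Alice: Alice wins 2–1.
Grace vs Dave: Dave wins 3–0.
Bob vs Frank: Frank wins 2–1.
Bob vs Eve: Eve wins 2–1.
Bob vs Alice: Alice wins 2–1.
Bob vs Dave: Dave wins 2–1.
Frank vs Eve: Frank wins 2–1.
Frank vs Alice: Frank wins 2–1.
Frank vs Dave: Dave wins 2–1.
Eve vs Alice: Alice wins 2–1.
Eve vs Dave: Dave wins 3–0.
Alice vs Dave: Dave wins 3–0.
Dave beats each rival — Grace (3–0), Bob (2–1), Frank (2–1), Eve (3–0), Alice (3–0) — so Dave is the Condorcet winner.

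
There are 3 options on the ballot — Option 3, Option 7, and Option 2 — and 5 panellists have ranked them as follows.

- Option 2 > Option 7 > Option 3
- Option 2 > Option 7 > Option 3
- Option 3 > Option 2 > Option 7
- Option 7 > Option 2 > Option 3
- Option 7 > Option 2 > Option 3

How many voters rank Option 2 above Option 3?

4

Ballots ranking Option 2 above Option 3: 4.
Ballots ranking Option 3 above Option 2: 1.
So 4 of 5 voters prefer Option 2 to Option 3.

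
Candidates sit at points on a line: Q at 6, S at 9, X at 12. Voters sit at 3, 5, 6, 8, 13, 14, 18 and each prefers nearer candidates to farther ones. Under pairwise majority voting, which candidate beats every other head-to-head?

With single-peaked preferences on a line, the Condorcet winner is the candidate closest to the median voter.
The median voter (position 8) is closest to S at 9.
Check: S vs X — voters closer to S: 4 of 7.

S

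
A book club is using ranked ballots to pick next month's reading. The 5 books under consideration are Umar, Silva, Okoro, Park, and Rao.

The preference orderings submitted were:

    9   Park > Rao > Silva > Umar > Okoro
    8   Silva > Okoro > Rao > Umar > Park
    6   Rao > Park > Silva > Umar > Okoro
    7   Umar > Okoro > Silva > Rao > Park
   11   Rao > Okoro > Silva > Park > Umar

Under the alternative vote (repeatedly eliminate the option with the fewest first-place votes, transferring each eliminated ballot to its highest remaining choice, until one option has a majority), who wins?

Rao

Round 1: Rao 17, Park 9, Silva 8, Umar 7, Okoro 0. Okoro has the fewest and is eliminated.
Round 2: Rao 17, Park 9, Silva 8, Umar 7. Umar has the fewest and is eliminated.
Round 3: Rao 17, Silva 15, Park 9. Park has the fewest and is eliminated.
Round 4: Rao 26, Silva 15. Rao has a majority.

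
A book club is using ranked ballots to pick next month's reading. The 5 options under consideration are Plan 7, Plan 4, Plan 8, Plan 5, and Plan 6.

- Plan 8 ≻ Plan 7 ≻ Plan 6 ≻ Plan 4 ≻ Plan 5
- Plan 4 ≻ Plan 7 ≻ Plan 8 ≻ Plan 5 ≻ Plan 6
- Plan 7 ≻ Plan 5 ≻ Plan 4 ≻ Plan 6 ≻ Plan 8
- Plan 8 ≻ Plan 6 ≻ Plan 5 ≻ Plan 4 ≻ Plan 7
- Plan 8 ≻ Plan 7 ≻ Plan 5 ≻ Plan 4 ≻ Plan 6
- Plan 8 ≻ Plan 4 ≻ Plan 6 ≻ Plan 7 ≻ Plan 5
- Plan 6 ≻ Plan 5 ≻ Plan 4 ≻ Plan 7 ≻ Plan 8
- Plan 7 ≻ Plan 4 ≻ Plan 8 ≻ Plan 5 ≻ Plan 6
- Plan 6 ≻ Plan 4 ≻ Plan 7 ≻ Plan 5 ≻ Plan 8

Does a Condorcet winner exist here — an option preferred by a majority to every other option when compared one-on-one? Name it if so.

Plan 4

Head-to-head results (9 voters total):
Plan 7 vs Plan 4: Plan 4 wins 5–4.
Plan 7 vs Plan 8: Plan 7 wins 5–4.
Plan 7 vs Plan 5: Plan 7 wins 7–2.
Plan 7 vs Plan 6: Plan 7 wins 5–4.
Plan 4 vs Plan 8: Plan 4 wins 5–4.
Plan 4 vs Plan 5: Plan 4 wins 5–4.
Plan 4 vs Plan 6: Plan 4 wins 5–4.
Plan 8 vs Plan 5: Plan 8 wins 6–3.
Plan 8 vs Plan 6: Plan 8 wins 6–3.
Plan 5 vs Plan 6: Plan 6 wins 5–4.
Plan 4 beats each rival — Plan 7 (5–4), Plan 8 (5–4), Plan 5 (5–4), Plan 6 (5–4) — so Plan 4 is the Condorcet winner.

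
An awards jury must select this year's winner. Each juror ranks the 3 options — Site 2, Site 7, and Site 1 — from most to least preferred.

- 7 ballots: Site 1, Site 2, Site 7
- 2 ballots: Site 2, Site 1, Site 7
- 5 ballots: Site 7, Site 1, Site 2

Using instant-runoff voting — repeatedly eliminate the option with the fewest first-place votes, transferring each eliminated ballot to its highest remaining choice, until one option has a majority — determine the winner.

Round 1: Site 1 7, Site 7 5, Site 2 2. Site 2 has the fewest and is eliminated.
Round 2: Site 1 9, Site 7 5. Site 1 has a majority.

Site 1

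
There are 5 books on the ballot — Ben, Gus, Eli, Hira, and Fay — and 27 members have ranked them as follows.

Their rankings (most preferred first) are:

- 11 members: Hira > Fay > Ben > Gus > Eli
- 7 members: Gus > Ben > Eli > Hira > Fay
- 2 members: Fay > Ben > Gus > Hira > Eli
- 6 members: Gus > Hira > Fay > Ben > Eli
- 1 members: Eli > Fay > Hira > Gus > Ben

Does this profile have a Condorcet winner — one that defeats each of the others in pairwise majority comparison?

Head-to-head results (27 voters total):
Ben vs Gus: Gus wins 14–13.
Ben vs Eli: Ben wins 26–1.
Ben vs Hira: Hira wins 18–9.
Ben vs Fay: Fay wins 20–7.
Gus vs Eli: Gus wins 26–1.
Gus vs Hira: Gus wins 15–12.
Gus vs Fay: Fay wins 14–13.
Eli vs Hira: Hira wins 19–8.
Eli vs Fay: Fay wins 19–8.
Hira vs Fay: Hira wins 24–3.
No candidate beats all others: Gus beats Hira beats Fay beats Gus, a majority cycle.

No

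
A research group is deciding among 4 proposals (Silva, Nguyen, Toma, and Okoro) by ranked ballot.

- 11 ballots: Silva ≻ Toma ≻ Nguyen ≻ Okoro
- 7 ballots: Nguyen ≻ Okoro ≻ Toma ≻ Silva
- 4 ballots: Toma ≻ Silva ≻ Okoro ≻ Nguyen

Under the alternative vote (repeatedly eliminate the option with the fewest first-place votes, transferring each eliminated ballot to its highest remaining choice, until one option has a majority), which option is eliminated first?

Okoro

Round 1: Silva 11, Nguyen 7, Toma 4, Okoro 0. Okoro has the fewest and is eliminated.
Round 2: Silva 11, Nguyen 7, Toma 4. Toma has the fewest and is eliminated.
Round 3: Silva 15, Nguyen 7. Silva has a majority.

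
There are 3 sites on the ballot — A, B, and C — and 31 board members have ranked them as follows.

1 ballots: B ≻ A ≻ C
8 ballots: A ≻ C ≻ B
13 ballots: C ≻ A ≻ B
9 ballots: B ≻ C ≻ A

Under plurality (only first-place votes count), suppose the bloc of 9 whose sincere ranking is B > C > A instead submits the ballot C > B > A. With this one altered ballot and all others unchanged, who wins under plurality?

C

First-place totals with the altered ballot: A 8, B 1, C 22.
The winner is unchanged: still C.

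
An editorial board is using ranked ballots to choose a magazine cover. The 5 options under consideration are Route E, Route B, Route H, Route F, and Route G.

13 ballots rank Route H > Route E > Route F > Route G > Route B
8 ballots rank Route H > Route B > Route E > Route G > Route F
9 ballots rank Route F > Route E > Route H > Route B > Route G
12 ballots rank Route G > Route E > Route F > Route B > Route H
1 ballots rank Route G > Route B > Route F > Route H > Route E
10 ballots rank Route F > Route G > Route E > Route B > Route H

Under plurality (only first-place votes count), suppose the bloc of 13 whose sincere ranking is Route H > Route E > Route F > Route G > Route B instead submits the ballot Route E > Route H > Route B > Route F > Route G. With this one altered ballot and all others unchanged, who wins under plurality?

First-place totals with the altered ballot: Route E 13, Route B 0, Route H 8, Route F 19, Route G 13.
The switch changes the winner from Route H to Route F.

Route F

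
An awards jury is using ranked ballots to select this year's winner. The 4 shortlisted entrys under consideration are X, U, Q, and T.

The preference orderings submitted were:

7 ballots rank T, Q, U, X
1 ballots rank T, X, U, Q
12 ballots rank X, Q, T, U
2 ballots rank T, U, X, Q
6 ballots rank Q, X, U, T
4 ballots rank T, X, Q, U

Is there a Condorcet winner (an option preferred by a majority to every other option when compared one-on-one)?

Head-to-head results (32 voters total):
X vs U: X wins 23–9.
X vs Q: X wins 19–13.
X vs T: X wins 18–14.
U vs Q: Q wins 29–3.
U vs T: T wins 26–6.
Q vs T: Q wins 18–14.
X beats each rival — U (23–9), Q (19–13), T (18–14) — so X is the Condorcet winner.

Yes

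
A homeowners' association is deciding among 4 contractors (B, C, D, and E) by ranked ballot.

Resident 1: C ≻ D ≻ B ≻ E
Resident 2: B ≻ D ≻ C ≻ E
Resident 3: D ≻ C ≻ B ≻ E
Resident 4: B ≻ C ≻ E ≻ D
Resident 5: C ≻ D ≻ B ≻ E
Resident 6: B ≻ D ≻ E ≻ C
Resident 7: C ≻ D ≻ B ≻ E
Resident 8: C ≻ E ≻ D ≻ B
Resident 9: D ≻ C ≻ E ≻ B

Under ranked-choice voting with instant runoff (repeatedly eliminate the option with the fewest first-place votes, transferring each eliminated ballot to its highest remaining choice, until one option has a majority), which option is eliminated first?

Round 1: C 4, B 3, D 2, E 0. E has the fewest and is eliminated.
Round 2: C 4, B 3, D 2. D has the fewest and is eliminated.
Round 3: C 6, B 3. C has a majority.

E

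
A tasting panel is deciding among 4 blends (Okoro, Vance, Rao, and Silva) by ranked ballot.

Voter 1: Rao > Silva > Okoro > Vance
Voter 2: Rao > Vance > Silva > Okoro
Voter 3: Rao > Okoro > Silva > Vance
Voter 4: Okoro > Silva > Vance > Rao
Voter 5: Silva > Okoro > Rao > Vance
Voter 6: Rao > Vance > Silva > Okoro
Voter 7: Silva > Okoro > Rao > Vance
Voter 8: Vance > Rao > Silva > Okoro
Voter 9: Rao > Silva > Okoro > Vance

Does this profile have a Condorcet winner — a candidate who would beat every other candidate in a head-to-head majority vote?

Head-to-head results (9 voters total):
Okoro vs Vance: Okoro wins 6–3.
Okoro vs Rao: Rao wins 6–3.
Okoro vs Silva: Silva wins 7–2.
Vance vs Rao: Rao wins 7–2.
Vance vs Silva: Silva wins 6–3.
Rao vs Silva: Rao wins 6–3.
Rao beats each rival — Okoro (6–3), Vance (7–2), Silva (6–3) — so Rao is the Condorcet winner.

Yes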